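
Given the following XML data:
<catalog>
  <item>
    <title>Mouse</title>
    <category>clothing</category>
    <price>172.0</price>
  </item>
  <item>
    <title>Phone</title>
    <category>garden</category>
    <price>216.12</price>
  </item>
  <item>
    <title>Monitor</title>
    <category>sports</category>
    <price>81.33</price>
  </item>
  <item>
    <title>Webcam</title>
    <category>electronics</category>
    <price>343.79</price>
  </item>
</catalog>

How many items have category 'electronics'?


Scanning <item> elements for <category>electronics</category>:
  Item 4: Webcam -> MATCH
Count: 1

ANSWER: 1


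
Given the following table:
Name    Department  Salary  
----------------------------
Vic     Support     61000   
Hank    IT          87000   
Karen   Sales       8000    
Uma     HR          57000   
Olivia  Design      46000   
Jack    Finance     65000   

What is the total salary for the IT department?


IT department members:
  Hank: 87000
Total = 87000 = 87000

ANSWER: 87000


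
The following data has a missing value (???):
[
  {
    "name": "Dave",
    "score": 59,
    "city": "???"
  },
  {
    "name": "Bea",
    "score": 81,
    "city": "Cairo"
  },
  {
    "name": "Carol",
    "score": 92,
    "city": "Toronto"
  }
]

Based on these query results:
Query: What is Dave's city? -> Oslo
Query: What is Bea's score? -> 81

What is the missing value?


The missing value is Dave's city
From query: Dave's city = Oslo

ANSWER: Oslo


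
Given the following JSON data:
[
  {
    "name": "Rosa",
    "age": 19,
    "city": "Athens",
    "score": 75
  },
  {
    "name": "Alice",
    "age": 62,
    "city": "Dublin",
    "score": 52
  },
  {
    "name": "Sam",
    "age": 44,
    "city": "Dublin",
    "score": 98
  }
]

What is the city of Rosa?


Looking up record where name = Rosa
Record index: 0
Field 'city' = Athens

ANSWER: Athens


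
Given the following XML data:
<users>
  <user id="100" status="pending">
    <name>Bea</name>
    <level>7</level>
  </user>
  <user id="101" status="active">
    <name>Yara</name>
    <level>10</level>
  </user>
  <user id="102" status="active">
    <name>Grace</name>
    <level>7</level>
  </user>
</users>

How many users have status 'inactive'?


Counting users with status='inactive':
Count: 0

ANSWER: 0


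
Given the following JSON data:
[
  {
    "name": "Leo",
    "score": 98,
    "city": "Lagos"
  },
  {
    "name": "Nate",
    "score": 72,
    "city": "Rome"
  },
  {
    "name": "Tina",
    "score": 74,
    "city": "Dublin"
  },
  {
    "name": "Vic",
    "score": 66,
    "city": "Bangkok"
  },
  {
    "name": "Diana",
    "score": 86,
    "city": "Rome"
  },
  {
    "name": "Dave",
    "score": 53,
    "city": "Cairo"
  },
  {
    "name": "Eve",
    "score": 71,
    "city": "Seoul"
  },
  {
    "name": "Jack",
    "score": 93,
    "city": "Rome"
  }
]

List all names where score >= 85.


Filtering records where score >= 85:
  Leo (score=98) -> YES
  Nate (score=72) -> no
  Tina (score=74) -> no
  Vic (score=66) -> no
  Diana (score=86) -> YES
  Dave (score=53) -> no
  Eve (score=71) -> no
  Jack (score=93) -> YES


ANSWER: Leo, Diana, Jack


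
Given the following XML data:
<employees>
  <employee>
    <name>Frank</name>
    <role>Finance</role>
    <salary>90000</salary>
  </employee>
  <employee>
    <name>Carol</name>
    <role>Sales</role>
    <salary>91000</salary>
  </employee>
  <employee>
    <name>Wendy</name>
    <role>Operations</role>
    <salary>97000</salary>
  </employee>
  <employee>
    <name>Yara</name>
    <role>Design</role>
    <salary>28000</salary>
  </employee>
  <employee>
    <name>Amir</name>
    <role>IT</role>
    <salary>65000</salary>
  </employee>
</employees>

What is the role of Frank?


Searching for <employee> with <name>Frank</name>
Found at position 1
<role>Finance</role>

ANSWER: Finance


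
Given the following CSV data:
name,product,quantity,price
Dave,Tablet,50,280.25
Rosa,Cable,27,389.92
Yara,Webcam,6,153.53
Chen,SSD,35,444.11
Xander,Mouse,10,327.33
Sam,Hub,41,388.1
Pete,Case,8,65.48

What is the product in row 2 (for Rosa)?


Row 2: Rosa
Column 'product' = Cable

ANSWER: Cable


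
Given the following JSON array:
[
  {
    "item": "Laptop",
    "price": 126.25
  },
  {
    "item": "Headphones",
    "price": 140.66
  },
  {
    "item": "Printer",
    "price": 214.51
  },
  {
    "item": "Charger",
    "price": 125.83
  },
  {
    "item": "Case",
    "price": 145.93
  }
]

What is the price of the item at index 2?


Array index 2 -> Printer
price = 214.51

ANSWER: 214.51


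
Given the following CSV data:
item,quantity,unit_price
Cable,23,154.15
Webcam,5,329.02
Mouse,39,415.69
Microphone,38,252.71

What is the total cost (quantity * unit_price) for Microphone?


Row: Microphone
quantity = 38
unit_price = 252.71
total = 38 * 252.71 = 9602.98

ANSWER: 9602.98


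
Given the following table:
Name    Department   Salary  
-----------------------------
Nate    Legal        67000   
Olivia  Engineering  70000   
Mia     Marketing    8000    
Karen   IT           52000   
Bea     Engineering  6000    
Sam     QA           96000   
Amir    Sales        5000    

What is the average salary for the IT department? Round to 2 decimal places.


IT department members:
  Karen: 52000
Sum = 52000
Count = 1
Average = 52000 / 1 = 52000.00

ANSWER: 52000.00


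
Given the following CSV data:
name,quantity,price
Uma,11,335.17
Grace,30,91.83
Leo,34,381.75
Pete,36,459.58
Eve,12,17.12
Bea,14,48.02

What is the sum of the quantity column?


Values in 'quantity' column:
  Row 1: 11
  Row 2: 30
  Row 3: 34
  Row 4: 36
  Row 5: 12
  Row 6: 14
Sum = 11 + 30 + 34 + 36 + 12 + 14 = 137

ANSWER: 137


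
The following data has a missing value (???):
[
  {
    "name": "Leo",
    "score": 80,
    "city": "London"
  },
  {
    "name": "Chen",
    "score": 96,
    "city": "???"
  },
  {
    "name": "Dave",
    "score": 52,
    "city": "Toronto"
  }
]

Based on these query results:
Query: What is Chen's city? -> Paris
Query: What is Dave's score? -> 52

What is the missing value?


The missing value is Chen's city
From query: Chen's city = Paris

ANSWER: Paris


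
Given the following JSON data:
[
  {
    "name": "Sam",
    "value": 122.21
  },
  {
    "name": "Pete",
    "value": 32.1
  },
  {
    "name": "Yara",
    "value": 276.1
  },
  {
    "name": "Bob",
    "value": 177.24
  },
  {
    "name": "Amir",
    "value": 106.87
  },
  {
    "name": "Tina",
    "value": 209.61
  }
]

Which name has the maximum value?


Comparing values:
  Sam: 122.21
  Pete: 32.1
  Yara: 276.1
  Bob: 177.24
  Amir: 106.87
  Tina: 209.61
Maximum: Yara (276.1)

ANSWER: Yara


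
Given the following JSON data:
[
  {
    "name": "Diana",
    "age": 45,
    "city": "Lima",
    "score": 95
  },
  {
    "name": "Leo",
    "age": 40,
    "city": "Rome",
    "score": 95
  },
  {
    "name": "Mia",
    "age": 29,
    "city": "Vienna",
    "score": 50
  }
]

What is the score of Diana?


Looking up record where name = Diana
Record index: 0
Field 'score' = 95

ANSWER: 95


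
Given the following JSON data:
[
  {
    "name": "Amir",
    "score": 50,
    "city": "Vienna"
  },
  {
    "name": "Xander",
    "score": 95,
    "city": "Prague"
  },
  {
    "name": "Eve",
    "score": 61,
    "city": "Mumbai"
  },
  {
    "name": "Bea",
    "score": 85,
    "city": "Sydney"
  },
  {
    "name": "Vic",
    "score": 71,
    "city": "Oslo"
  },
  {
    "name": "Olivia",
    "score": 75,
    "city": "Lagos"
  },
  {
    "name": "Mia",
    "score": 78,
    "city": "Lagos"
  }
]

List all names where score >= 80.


Filtering records where score >= 80:
  Amir (score=50) -> no
  Xander (score=95) -> YES
  Eve (score=61) -> no
  Bea (score=85) -> YES
  Vic (score=71) -> no
  Olivia (score=75) -> no
  Mia (score=78) -> no


ANSWER: Xander, Bea


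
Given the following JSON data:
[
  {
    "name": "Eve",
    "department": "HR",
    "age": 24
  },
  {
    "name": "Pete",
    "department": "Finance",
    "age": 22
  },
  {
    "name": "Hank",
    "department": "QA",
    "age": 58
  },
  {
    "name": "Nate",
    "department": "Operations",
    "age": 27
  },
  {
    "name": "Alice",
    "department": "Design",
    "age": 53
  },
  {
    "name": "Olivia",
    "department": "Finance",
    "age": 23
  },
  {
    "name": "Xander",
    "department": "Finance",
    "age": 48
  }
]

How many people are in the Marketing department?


Scanning records for department = Marketing
  No matches found
Count: 0

ANSWER: 0


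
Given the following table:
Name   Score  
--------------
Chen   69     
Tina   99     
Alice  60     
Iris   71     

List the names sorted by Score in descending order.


Sorting by Score (descending):
  Tina: 99
  Iris: 71
  Chen: 69
  Alice: 60


ANSWER: Tina, Iris, Chen, Alice


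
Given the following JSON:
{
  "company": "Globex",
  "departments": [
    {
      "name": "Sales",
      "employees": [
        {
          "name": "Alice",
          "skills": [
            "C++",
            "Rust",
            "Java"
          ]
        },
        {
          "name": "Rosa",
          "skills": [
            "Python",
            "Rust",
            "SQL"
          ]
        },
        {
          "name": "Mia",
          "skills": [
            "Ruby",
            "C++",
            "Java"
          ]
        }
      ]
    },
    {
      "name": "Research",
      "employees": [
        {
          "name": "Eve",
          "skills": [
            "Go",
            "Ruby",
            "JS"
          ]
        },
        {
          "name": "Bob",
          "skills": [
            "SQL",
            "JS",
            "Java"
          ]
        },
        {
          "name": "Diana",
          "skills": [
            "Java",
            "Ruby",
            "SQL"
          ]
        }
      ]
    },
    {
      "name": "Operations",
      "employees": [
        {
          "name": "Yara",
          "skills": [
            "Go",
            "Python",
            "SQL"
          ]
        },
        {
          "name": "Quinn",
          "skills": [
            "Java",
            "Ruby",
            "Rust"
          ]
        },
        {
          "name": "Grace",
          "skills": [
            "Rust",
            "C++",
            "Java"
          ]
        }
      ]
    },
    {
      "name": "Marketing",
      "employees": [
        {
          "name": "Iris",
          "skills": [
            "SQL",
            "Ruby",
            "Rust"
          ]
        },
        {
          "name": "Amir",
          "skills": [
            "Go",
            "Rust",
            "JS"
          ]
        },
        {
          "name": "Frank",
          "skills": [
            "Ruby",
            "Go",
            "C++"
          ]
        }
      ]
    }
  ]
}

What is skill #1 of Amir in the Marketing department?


Path: departments[3].employees[1].skills[0]
Value: Go

ANSWER: Go


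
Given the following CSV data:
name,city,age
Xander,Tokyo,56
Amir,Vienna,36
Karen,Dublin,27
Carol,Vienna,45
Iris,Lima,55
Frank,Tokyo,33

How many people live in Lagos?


Scanning city column for 'Lagos':
Total matches: 0

ANSWER: 0


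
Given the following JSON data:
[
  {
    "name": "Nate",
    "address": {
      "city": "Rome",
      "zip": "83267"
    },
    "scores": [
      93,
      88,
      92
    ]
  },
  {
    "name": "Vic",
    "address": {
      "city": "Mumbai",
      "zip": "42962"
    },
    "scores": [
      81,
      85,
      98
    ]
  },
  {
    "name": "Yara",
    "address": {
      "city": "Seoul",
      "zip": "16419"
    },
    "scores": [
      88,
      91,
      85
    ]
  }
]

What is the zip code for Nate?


Path: records[0].address.zip
Value: 83267

ANSWER: 83267


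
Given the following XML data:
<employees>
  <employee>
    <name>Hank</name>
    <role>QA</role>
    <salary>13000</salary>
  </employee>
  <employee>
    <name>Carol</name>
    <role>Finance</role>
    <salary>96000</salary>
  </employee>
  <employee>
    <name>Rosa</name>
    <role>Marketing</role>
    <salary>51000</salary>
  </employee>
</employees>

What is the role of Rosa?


Searching for <employee> with <name>Rosa</name>
Found at position 3
<role>Marketing</role>

ANSWER: Marketing


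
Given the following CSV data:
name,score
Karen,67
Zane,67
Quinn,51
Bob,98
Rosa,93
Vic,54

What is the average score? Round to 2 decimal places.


Scores: 67, 67, 51, 98, 93, 54
Sum = 430
Count = 6
Average = 430 / 6 = 71.67

ANSWER: 71.67


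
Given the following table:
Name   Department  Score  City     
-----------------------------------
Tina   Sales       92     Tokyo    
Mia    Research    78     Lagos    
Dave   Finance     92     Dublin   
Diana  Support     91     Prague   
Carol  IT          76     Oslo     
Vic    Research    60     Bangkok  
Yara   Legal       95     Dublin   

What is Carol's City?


Row 5: Carol
City = Oslo

ANSWER: Oslo


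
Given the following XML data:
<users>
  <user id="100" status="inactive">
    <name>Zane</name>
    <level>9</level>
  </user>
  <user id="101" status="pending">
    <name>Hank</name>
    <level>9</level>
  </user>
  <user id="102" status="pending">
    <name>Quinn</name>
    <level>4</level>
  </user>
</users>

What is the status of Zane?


Finding user with name = Zane
user id="100" status="inactive"

ANSWER: inactive


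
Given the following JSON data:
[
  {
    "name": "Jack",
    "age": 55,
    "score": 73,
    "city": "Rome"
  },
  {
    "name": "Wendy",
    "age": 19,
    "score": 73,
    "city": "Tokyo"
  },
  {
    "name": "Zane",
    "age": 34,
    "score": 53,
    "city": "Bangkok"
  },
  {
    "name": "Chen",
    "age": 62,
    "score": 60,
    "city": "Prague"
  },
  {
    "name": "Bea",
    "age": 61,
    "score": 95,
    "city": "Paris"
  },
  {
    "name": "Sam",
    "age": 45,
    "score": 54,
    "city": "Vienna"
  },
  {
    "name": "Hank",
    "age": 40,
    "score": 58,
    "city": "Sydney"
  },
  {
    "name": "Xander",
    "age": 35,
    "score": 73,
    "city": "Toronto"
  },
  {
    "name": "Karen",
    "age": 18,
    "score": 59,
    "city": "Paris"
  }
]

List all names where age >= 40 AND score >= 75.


Checking both conditions:
  Jack (age=55, score=73) -> no
  Wendy (age=19, score=73) -> no
  Zane (age=34, score=53) -> no
  Chen (age=62, score=60) -> no
  Bea (age=61, score=95) -> YES
  Sam (age=45, score=54) -> no
  Hank (age=40, score=58) -> no
  Xander (age=35, score=73) -> no
  Karen (age=18, score=59) -> no


ANSWER: Bea


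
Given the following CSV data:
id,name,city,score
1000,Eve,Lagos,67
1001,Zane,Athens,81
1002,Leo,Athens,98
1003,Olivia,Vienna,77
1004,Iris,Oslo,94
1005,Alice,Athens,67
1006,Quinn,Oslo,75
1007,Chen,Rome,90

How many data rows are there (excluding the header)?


Counting rows (excluding header):
Header: id,name,city,score
Data rows: 8

ANSWER: 8


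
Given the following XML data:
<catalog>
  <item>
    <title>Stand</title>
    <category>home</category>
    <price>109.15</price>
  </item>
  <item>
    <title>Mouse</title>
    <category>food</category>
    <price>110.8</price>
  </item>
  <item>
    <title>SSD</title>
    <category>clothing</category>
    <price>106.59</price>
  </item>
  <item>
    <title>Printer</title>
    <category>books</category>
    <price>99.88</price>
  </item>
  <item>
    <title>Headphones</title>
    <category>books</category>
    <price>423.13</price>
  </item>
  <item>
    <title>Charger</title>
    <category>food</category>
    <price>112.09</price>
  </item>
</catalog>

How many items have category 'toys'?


Scanning <item> elements for <category>toys</category>:
Count: 0

ANSWER: 0


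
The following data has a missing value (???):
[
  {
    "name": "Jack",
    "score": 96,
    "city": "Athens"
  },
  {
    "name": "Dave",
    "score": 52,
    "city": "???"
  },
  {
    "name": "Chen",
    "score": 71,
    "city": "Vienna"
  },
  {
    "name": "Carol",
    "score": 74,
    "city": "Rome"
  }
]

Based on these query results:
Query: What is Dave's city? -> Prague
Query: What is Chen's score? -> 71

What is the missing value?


The missing value is Dave's city
From query: Dave's city = Prague

ANSWER: Prague


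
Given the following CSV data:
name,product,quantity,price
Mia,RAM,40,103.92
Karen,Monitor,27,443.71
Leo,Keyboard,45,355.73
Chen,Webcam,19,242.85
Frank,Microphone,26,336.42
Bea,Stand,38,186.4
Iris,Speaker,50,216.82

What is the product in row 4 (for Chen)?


Row 4: Chen
Column 'product' = Webcam

ANSWER: Webcam


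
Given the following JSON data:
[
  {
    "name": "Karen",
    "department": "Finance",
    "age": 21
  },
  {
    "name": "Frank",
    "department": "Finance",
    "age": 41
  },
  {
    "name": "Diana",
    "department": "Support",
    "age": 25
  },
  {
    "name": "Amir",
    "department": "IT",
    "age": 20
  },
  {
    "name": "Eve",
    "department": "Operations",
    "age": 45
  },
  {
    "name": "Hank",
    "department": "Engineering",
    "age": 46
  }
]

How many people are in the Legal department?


Scanning records for department = Legal
  No matches found
Count: 0

ANSWER: 0


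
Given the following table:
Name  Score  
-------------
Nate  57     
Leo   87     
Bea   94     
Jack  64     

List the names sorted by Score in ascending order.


Sorting by Score (ascending):
  Nate: 57
  Jack: 64
  Leo: 87
  Bea: 94


ANSWER: Nate, Jack, Leo, Bea


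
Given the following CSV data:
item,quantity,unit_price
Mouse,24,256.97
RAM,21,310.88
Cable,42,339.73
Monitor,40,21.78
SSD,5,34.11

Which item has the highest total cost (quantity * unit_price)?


Computing row totals:
  Mouse: 6167.28
  RAM: 6528.48
  Cable: 14268.66
  Monitor: 871.2
  SSD: 170.55
Maximum: Cable (14268.66)

ANSWER: Cable


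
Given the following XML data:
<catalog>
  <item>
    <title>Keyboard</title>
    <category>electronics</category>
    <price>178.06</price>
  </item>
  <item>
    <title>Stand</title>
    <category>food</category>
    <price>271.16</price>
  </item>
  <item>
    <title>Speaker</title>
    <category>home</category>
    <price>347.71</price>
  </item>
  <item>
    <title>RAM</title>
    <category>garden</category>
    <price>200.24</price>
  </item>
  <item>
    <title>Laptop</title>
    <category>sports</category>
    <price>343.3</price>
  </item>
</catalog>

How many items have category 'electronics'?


Scanning <item> elements for <category>electronics</category>:
  Item 1: Keyboard -> MATCH
Count: 1

ANSWER: 1


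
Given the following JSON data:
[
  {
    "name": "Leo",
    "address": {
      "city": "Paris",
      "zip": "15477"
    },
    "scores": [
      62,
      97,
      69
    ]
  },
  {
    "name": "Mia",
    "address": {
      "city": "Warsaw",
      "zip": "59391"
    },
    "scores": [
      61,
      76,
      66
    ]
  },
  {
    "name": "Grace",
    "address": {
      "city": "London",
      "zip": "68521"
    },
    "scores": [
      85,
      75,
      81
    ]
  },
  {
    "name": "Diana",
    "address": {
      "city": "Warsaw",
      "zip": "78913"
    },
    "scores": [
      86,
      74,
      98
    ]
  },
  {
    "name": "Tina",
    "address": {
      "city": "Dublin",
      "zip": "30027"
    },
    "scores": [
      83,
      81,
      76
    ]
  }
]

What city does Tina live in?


Path: records[4].address.city
Value: Dublin

ANSWER: Dublin


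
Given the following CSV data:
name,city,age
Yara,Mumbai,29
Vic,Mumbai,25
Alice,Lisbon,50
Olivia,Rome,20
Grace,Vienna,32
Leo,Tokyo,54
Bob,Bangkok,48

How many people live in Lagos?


Scanning city column for 'Lagos':
Total matches: 0

ANSWER: 0


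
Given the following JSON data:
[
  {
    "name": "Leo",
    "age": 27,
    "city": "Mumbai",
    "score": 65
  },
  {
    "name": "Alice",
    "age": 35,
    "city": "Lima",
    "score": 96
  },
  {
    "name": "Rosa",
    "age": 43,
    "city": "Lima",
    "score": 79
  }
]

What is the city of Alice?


Looking up record where name = Alice
Record index: 1
Field 'city' = Lima

ANSWER: Lima


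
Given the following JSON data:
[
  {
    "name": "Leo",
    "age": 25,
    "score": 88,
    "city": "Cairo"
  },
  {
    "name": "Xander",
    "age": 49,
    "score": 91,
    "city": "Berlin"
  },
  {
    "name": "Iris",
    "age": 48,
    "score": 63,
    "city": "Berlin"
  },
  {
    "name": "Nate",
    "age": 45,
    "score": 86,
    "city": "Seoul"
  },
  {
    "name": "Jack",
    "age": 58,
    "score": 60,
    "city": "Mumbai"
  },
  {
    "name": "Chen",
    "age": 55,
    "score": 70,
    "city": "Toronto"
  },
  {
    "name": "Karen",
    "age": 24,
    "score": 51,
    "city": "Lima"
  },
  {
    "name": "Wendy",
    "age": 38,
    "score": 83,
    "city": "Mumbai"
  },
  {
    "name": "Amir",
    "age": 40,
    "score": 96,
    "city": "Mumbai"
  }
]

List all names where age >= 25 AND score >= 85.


Checking both conditions:
  Leo (age=25, score=88) -> YES
  Xander (age=49, score=91) -> YES
  Iris (age=48, score=63) -> no
  Nate (age=45, score=86) -> YES
  Jack (age=58, score=60) -> no
  Chen (age=55, score=70) -> no
  Karen (age=24, score=51) -> no
  Wendy (age=38, score=83) -> no
  Amir (age=40, score=96) -> YES


ANSWER: Leo, Xander, Nate, Amir


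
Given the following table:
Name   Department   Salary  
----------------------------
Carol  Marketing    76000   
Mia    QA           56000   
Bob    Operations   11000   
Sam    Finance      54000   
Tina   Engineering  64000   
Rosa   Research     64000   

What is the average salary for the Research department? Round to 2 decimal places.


Research department members:
  Rosa: 64000
Sum = 64000
Count = 1
Average = 64000 / 1 = 64000.00

ANSWER: 64000.00


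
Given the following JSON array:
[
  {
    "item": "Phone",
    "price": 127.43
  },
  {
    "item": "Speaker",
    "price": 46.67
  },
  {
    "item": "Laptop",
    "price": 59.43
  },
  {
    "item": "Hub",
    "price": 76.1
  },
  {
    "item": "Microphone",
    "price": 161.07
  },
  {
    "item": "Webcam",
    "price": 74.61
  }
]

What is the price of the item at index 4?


Array index 4 -> Microphone
price = 161.07

ANSWER: 161.07


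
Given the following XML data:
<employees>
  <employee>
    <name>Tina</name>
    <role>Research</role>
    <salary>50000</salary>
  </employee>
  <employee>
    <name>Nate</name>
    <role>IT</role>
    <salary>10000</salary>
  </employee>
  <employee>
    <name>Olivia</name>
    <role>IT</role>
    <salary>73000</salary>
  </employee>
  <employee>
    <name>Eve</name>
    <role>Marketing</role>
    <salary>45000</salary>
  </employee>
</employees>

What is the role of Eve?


Searching for <employee> with <name>Eve</name>
Found at position 4
<role>Marketing</role>

ANSWER: Marketing


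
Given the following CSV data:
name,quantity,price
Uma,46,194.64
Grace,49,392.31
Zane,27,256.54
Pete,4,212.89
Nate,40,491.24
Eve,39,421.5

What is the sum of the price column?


Values in 'price' column:
  Row 1: 194.64
  Row 2: 392.31
  Row 3: 256.54
  Row 4: 212.89
  Row 5: 491.24
  Row 6: 421.5
Sum = 194.64 + 392.31 + 256.54 + 212.89 + 491.24 + 421.5 = 1969.12

ANSWER: 1969.12


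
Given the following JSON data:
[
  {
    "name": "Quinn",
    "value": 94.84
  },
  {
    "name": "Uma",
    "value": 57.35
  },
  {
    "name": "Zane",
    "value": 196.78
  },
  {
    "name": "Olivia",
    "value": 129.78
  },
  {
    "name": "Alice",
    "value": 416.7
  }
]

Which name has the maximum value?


Comparing values:
  Quinn: 94.84
  Uma: 57.35
  Zane: 196.78
  Olivia: 129.78
  Alice: 416.7
Maximum: Alice (416.7)

ANSWER: Alice


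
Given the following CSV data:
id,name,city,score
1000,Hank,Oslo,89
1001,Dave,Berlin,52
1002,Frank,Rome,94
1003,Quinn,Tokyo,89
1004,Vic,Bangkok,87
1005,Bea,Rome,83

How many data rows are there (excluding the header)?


Counting rows (excluding header):
Header: id,name,city,score
Data rows: 6

ANSWER: 6


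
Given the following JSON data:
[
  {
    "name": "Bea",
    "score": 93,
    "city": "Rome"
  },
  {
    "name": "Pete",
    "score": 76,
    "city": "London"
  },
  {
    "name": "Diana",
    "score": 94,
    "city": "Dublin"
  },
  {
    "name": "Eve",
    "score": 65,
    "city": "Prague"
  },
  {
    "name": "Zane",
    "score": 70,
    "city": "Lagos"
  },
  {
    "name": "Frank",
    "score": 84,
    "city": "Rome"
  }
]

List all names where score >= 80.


Filtering records where score >= 80:
  Bea (score=93) -> YES
  Pete (score=76) -> no
  Diana (score=94) -> YES
  Eve (score=65) -> no
  Zane (score=70) -> no
  Frank (score=84) -> YES


ANSWER: Bea, Diana, Frank


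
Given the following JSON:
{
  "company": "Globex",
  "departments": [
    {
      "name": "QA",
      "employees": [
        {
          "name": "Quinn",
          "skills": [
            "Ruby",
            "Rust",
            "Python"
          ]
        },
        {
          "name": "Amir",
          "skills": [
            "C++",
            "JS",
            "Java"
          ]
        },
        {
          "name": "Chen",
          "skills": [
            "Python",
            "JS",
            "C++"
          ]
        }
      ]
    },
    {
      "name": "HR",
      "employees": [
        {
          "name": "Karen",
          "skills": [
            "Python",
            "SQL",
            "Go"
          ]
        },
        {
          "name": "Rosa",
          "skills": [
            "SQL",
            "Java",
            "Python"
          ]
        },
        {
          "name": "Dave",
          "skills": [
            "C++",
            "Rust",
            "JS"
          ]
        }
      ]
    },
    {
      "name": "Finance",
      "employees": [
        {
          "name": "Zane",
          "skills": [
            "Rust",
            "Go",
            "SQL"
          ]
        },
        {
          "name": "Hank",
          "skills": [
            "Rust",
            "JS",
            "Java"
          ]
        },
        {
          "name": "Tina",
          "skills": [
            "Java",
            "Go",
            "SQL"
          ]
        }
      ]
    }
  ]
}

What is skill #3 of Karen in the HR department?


Path: departments[1].employees[0].skills[2]
Value: Go

ANSWER: Go


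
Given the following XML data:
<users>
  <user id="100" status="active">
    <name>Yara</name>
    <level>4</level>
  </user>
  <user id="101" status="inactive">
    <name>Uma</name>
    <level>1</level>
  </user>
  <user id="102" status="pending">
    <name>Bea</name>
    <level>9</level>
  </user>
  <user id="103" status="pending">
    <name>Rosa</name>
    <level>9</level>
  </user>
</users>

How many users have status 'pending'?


Counting users with status='pending':
  Bea (id=102) -> MATCH
  Rosa (id=103) -> MATCH
Count: 2

ANSWER: 2


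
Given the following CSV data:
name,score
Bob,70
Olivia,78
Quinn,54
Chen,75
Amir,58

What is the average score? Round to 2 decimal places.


Scores: 70, 78, 54, 75, 58
Sum = 335
Count = 5
Average = 335 / 5 = 67.00

ANSWER: 67.00


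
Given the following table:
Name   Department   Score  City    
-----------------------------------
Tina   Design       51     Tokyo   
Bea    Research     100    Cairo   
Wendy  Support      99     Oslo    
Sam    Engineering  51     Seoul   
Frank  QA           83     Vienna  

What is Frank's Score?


Row 5: Frank
Score = 83

ANSWER: 83


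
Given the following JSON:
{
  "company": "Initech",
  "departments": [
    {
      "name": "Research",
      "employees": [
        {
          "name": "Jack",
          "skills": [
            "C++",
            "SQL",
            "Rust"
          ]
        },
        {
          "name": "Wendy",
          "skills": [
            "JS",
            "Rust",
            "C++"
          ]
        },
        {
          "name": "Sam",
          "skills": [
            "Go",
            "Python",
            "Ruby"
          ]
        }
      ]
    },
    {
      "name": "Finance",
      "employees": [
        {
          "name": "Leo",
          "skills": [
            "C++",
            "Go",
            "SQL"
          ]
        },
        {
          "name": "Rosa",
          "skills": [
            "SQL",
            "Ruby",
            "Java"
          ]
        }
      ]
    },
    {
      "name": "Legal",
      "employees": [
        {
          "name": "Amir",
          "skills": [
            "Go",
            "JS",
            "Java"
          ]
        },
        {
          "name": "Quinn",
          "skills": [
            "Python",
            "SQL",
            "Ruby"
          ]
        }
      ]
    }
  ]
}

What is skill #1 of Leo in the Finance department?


Path: departments[1].employees[0].skills[0]
Value: C++

ANSWER: C++


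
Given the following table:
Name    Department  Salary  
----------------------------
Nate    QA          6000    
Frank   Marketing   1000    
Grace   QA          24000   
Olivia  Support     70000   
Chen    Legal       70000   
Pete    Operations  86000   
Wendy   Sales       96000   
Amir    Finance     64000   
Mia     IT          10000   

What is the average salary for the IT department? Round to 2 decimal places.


IT department members:
  Mia: 10000
Sum = 10000
Count = 1
Average = 10000 / 1 = 10000.00

ANSWER: 10000.00


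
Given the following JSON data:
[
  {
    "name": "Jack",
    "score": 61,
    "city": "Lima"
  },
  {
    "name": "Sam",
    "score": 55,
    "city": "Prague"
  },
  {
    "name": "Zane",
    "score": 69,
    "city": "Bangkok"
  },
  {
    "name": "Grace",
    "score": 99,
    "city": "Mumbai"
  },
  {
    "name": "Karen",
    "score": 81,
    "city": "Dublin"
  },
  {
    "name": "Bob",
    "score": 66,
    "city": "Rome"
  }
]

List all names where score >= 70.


Filtering records where score >= 70:
  Jack (score=61) -> no
  Sam (score=55) -> no
  Zane (score=69) -> no
  Grace (score=99) -> YES
  Karen (score=81) -> YES
  Bob (score=66) -> no


ANSWER: Grace, Karen


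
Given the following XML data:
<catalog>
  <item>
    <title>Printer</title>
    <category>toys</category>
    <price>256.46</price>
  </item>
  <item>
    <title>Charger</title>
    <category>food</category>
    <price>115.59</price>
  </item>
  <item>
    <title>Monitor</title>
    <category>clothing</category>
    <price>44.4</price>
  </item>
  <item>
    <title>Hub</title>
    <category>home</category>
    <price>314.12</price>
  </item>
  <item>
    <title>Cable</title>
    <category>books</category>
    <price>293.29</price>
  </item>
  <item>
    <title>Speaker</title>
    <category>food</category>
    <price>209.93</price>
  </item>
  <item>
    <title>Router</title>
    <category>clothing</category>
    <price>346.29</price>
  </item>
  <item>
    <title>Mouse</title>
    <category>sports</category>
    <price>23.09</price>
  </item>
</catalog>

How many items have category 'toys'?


Scanning <item> elements for <category>toys</category>:
  Item 1: Printer -> MATCH
Count: 1

ANSWER: 1


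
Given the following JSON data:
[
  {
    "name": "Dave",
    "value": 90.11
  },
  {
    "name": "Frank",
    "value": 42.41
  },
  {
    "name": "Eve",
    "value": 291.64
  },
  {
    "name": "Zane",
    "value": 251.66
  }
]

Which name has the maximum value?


Comparing values:
  Dave: 90.11
  Frank: 42.41
  Eve: 291.64
  Zane: 251.66
Maximum: Eve (291.64)

ANSWER: Eve


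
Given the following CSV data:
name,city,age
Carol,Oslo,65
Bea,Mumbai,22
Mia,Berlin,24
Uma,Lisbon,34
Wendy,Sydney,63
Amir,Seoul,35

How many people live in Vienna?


Scanning city column for 'Vienna':
Total matches: 0

ANSWER: 0


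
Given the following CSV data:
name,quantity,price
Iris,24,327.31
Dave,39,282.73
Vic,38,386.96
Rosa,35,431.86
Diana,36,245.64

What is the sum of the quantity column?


Values in 'quantity' column:
  Row 1: 24
  Row 2: 39
  Row 3: 38
  Row 4: 35
  Row 5: 36
Sum = 24 + 39 + 38 + 35 + 36 = 172

ANSWER: 172


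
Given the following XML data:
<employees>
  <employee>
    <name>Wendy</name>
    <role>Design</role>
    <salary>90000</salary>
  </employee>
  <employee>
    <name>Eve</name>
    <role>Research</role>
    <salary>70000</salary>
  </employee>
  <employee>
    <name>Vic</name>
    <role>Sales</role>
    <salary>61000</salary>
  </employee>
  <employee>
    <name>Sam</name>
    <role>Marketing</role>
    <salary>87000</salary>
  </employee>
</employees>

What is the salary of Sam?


Searching for <employee> with <name>Sam</name>
Found at position 4
<salary>87000</salary>

ANSWER: 87000


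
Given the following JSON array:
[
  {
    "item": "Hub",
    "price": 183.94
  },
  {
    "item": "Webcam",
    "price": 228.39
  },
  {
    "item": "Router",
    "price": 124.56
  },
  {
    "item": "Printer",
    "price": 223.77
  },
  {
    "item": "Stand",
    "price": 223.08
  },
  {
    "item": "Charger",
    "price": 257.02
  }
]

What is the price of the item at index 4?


Array index 4 -> Stand
price = 223.08

ANSWER: 223.08


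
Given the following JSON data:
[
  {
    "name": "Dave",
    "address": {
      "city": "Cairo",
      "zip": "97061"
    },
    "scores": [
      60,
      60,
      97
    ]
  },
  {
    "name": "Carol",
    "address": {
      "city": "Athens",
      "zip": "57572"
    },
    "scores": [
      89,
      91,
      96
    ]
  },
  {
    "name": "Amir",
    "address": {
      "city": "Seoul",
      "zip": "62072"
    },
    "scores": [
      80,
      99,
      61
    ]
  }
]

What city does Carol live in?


Path: records[1].address.city
Value: Athens

ANSWER: Athens


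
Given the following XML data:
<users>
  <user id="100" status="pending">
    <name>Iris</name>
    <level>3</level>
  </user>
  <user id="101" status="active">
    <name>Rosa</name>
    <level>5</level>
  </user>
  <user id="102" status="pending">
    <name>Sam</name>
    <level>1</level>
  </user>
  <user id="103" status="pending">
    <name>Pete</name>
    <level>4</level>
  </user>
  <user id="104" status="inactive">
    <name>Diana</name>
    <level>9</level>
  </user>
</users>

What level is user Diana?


Finding user: Diana
<level>9</level>

ANSWER: 9


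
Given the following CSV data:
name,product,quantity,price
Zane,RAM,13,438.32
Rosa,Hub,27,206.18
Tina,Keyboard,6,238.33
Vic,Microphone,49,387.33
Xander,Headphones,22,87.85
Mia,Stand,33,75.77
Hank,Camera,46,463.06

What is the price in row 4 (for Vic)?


Row 4: Vic
Column 'price' = 387.33

ANSWER: 387.33


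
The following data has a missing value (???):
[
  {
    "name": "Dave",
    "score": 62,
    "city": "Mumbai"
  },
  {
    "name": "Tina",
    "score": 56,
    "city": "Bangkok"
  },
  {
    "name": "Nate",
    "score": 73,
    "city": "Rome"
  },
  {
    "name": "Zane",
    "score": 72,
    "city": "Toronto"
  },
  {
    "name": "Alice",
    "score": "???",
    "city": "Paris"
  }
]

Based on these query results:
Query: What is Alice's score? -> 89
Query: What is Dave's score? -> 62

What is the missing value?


The missing value is Alice's score
From query: Alice's score = 89

ANSWER: 89


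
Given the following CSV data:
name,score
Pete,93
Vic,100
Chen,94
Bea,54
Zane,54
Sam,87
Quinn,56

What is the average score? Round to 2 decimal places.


Scores: 93, 100, 94, 54, 54, 87, 56
Sum = 538
Count = 7
Average = 538 / 7 = 76.86

ANSWER: 76.86


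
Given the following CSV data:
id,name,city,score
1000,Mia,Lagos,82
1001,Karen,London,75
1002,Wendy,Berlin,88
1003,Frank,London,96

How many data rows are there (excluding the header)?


Counting rows (excluding header):
Header: id,name,city,score
Data rows: 4

ANSWER: 4


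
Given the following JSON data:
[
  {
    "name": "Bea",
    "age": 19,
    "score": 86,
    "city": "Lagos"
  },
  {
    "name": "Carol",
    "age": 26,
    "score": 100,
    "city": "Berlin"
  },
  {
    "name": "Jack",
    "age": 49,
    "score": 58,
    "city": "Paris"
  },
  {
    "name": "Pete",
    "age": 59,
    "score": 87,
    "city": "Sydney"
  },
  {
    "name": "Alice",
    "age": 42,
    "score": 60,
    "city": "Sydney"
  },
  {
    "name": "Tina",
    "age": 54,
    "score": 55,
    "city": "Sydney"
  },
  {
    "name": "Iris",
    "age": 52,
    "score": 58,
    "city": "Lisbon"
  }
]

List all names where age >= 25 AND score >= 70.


Checking both conditions:
  Bea (age=19, score=86) -> no
  Carol (age=26, score=100) -> YES
  Jack (age=49, score=58) -> no
  Pete (age=59, score=87) -> YES
  Alice (age=42, score=60) -> no
  Tina (age=54, score=55) -> no
  Iris (age=52, score=58) -> no


ANSWER: Carol, Pete


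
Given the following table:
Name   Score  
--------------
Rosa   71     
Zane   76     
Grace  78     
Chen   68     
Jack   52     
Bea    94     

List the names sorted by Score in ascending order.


Sorting by Score (ascending):
  Jack: 52
  Chen: 68
  Rosa: 71
  Zane: 76
  Grace: 78
  Bea: 94


ANSWER: Jack, Chen, Rosa, Zane, Grace, Bea


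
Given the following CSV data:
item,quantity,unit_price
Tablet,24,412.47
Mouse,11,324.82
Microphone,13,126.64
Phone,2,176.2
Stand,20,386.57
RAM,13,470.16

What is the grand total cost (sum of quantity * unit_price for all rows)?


Computing row totals:
  Tablet: 24 * 412.47 = 9899.28
  Mouse: 11 * 324.82 = 3573.02
  Microphone: 13 * 126.64 = 1646.32
  Phone: 2 * 176.2 = 352.4
  Stand: 20 * 386.57 = 7731.4
  RAM: 13 * 470.16 = 6112.08
Grand total = 9899.28 + 3573.02 + 1646.32 + 352.4 + 7731.4 + 6112.08 = 29314.5

ANSWER: 29314.5


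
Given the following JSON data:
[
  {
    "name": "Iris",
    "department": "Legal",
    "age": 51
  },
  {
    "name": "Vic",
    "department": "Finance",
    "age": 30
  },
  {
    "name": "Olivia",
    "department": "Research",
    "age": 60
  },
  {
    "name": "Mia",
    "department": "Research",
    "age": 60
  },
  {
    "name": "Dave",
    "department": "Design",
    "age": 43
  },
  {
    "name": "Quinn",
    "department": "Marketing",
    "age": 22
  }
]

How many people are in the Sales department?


Scanning records for department = Sales
  No matches found
Count: 0

ANSWER: 0


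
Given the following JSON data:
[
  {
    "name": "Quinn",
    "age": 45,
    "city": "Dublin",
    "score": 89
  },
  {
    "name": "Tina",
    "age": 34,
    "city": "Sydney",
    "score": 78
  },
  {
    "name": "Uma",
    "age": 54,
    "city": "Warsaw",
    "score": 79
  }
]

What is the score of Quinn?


Looking up record where name = Quinn
Record index: 0
Field 'score' = 89

ANSWER: 89


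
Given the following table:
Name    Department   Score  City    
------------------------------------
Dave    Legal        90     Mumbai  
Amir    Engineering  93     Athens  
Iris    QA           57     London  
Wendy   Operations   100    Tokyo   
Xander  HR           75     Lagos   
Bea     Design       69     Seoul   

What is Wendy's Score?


Row 4: Wendy
Score = 100

ANSWER: 100


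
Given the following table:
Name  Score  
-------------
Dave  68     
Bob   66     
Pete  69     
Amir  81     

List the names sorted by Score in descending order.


Sorting by Score (descending):
  Amir: 81
  Pete: 69
  Dave: 68
  Bob: 66


ANSWER: Amir, Pete, Dave, Bob


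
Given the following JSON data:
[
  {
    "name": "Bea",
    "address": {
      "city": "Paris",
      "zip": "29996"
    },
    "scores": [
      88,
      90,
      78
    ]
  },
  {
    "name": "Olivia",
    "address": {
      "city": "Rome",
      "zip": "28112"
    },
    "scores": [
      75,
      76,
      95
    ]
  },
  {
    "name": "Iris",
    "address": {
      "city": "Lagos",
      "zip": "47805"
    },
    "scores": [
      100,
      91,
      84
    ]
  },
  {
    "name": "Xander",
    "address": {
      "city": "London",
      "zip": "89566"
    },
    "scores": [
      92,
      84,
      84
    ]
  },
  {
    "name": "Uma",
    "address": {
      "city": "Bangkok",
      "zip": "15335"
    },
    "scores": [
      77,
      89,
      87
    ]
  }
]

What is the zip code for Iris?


Path: records[2].address.zip
Value: 47805

ANSWER: 47805


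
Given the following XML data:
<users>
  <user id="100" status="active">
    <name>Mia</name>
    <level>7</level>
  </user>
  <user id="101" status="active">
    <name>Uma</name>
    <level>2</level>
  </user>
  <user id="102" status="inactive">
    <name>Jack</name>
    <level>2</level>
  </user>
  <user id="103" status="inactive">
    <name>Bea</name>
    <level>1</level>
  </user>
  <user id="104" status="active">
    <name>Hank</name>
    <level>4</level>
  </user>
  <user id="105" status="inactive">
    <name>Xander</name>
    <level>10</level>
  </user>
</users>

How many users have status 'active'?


Counting users with status='active':
  Mia (id=100) -> MATCH
  Uma (id=101) -> MATCH
  Hank (id=104) -> MATCH
Count: 3

ANSWER: 3
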